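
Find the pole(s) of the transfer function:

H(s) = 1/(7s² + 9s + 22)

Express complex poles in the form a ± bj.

Discriminant = 9² - 4×7×22 = 81 - 616 = -535 < 0, so the poles are a complex conjugate pair s = (-9 ± j√535)/(2×7). Real part = -9/(2×7) = -9/14 ≈ -0.6429; imaginary part = ±√535/(2×7) ≈ 1.6521. Poles: s = -0.6429 ± 1.6521j.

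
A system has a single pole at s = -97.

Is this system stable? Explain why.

Pole at s = -97 is in the left half-plane. Stable.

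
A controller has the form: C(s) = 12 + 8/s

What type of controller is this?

This is a Proportional-Integral (PI) controller.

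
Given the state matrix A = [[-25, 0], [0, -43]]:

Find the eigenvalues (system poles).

For diagonal matrix, eigenvalues are diagonal entries: λ₁ = -25, λ₂ = -43.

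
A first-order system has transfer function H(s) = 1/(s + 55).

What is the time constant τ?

For H(s) = 1/(s + 1/τ), the pole is at -1/τ = -55, so τ = 1/55 = 0.0182 s.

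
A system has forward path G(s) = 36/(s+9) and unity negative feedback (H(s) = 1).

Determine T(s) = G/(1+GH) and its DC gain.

T(s) = G/(1+GH) = [36/(s+9)] / [1 + 36/(s+9)] = 36/(s+9+36) = 36/(s+45). DC gain = 36/45 = 0.8.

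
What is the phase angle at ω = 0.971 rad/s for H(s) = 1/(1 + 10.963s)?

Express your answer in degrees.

Phase = -arctan(ωτ) = -arctan(0.971 × 10.963) = -84.6°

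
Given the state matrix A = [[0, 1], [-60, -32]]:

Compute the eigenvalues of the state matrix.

det(A - λI) = λ² - (-32)λ + 60 = (λ - (-30))(λ - (-2)). Eigenvalues: -30, -2.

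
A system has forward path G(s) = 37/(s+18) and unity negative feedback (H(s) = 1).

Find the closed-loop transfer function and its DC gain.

T(s) = G/(1+GH) = [37/(s+18)] / [1 + 37/(s+18)] = 37/(s+18+37) = 37/(s+55). DC gain = 37/55 = 0.6727.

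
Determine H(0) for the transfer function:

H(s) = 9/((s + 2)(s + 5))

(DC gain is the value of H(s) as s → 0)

DC gain = H(0) = 9/(2 × 5) = 9/10 = 0.9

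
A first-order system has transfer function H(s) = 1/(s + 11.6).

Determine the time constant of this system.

For H(s) = 1/(s + 1/τ), the pole is at -1/τ = -11.6, so τ = 1/11.6 = 0.0862 s.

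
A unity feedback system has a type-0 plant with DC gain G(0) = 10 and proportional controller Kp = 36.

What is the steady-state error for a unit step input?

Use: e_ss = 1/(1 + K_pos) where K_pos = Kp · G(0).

K_pos = Kp · G(0) = 36 × 10 = 360. e_ss = 1/(1 + 360) = 0.0028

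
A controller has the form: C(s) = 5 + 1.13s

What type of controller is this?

This is a Proportional-Derivative (PD) controller.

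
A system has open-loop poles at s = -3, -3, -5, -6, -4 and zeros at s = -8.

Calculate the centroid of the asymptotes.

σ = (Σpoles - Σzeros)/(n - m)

σ = (Σpoles - Σzeros)/(n - m) = (-21 - (-8))/(5 - 1) = -13/4 = -3.25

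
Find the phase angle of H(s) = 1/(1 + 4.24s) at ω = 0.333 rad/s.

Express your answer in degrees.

Phase = -arctan(ωτ) = -arctan(0.333 × 4.24) = -54.7°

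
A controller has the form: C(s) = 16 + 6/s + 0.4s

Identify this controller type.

This is a Proportional-Integral-Derivative (PID) controller.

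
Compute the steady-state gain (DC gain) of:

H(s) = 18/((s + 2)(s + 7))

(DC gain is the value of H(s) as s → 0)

DC gain = H(0) = 18/(2 × 7) = 18/14 = 1.2857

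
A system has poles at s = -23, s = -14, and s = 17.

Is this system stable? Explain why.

Pole(s) at s = 17 are not in the left half-plane. System is unstable.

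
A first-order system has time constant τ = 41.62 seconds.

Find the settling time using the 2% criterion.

For first-order system, 2% settling time ≈ 4τ = 4 × 41.62 = 166.48 s.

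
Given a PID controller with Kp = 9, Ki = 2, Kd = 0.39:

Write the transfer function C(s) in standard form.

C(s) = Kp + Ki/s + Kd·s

Substituting values: C(s) = 9 + 2/s + 0.39s = (0.39s² + 9s + 2)/s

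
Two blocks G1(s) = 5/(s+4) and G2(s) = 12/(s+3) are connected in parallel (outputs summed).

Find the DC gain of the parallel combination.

Parallel: G_eq = G1 + G2. DC gain = G1(0) + G2(0) = 5/4 + 12/3 = 1.25 + 4 = 5.25.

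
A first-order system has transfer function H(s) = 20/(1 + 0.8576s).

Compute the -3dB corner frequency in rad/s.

Corner frequency = 1/τ = 1/0.8576 = 1.166 rad/s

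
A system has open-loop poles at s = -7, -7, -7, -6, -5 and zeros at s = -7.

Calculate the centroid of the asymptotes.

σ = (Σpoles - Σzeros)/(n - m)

σ = (Σpoles - Σzeros)/(n - m) = (-32 - (-7))/(5 - 1) = -25/4 = -6.25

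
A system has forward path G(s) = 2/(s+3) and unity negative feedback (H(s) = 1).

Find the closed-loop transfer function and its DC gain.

T(s) = G/(1+GH) = [2/(s+3)] / [1 + 2/(s+3)] = 2/(s+3+2) = 2/(s+5). DC gain = 2/5 = 0.4.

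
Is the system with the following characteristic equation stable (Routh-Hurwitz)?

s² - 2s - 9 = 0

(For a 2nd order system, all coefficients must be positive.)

Coefficients: 1, -2, -9. b=-2, c=-9 not positive, so system is unstable.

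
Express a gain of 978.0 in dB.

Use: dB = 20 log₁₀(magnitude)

dB = 20 log₁₀(978.0) = 59.8 dB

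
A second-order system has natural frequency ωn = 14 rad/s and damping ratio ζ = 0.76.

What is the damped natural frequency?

ωd = ωn√(1 - ζ²) = 14√(1 - 0.76²) = 9.1 rad/s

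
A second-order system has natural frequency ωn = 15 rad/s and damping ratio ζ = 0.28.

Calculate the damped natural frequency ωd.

ωd = ωn√(1 - ζ²) = 15√(1 - 0.28²) = 14.4 rad/s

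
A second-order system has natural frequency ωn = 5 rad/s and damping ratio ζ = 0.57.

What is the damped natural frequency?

ωd = ωn√(1 - ζ²) = 5√(1 - 0.57²) = 4.11 rad/s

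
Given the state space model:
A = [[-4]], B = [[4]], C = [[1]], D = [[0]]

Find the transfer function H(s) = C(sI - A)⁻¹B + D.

(sI - A)⁻¹ = 1/(s + 4). H(s) = 1 × 4/(s + 4) + 0 = 4/(s + 4).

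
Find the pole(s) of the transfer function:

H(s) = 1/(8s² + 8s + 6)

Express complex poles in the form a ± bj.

Discriminant = 8² - 4×8×6 = 64 - 192 = -128 < 0, so the poles are a complex conjugate pair s = (-8 ± j√128)/(2×8). Real part = -8/(2×8) = -8/16 = -0.5; imaginary part = ±√128/(2×8) ≈ 0.7071. Poles: s = -0.5 ± 0.7071j.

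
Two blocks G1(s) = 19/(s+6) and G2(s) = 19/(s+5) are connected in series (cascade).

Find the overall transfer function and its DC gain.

Series: multiply transfer functions. G_eq = 19/(s+6) × 19/(s+5) = 361/((s+6)(s+5)). DC gain = 361/(6×5) = 12.0333.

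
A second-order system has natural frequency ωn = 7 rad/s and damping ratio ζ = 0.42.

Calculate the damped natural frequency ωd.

ωd = ωn√(1 - ζ²) = 7√(1 - 0.42²) = 6.35 rad/s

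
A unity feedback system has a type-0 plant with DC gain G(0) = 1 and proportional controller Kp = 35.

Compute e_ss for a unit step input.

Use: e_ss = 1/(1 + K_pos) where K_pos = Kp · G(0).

K_pos = Kp · G(0) = 35 × 1 = 35. e_ss = 1/(1 + 35) = 0.0278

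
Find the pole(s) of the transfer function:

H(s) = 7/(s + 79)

Pole is where denominator = 0: s + 79 = 0, so s = -79.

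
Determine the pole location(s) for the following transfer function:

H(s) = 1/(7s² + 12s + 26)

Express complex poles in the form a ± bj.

Discriminant = 12² - 4×7×26 = 144 - 728 = -584 < 0, so the poles are a complex conjugate pair s = (-12 ± j√584)/(2×7). Real part = -12/(2×7) = -12/14 ≈ -0.8571; imaginary part = ±√584/(2×7) ≈ 1.7261. Poles: s = -0.8571 ± 1.7261j.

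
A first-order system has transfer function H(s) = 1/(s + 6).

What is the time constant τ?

For H(s) = 1/(s + 1/τ), the pole is at -1/τ = -6, so τ = 1/6 = 0.1667 s.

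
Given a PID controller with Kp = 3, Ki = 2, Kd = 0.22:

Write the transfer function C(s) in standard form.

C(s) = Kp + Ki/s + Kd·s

Substituting values: C(s) = 3 + 2/s + 0.22s = (0.22s² + 3s + 2)/s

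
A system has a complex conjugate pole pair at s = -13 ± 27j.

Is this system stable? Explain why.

Real part of poles is -13 (< 0, left half-plane). Stable.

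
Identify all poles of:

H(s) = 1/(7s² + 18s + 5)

Discriminant = 18² - 4×7×5 = 324 - 140 = 184 > 0, so two distinct real poles. Using quadratic formula: s = (-18 ± √184)/(2×7) = (-18 ± √184)/14, with √184 ≈ 13.5647. s₁ ≈ -0.3168, s₂ ≈ -2.2546. Poles: s₁ = -0.3168, s₂ = -2.2546.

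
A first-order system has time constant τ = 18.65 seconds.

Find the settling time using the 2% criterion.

For first-order system, 2% settling time ≈ 4τ = 4 × 18.65 = 74.6 s.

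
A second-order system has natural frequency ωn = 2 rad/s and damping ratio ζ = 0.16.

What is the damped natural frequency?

ωd = ωn√(1 - ζ²) = 2√(1 - 0.16²) = 1.97 rad/s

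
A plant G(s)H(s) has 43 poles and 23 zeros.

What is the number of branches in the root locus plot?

Root locus has n branches where n = number of poles = 43.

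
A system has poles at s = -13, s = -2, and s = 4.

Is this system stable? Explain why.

Pole(s) at s = 4 are not in the left half-plane. System is unstable.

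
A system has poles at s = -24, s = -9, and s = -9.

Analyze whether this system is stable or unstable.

All poles are in the left half-plane. System is stable.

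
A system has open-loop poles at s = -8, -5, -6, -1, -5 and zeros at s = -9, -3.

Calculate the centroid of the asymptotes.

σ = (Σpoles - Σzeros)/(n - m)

σ = (Σpoles - Σzeros)/(n - m) = (-25 - (-12))/(5 - 2) = -13/3 = -4.33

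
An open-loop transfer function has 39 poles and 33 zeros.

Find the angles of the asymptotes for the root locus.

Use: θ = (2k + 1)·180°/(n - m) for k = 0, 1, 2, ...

n - m = 39 - 33 = 6. Angles: θk = (2k + 1)·180°/6 = 30°, 90°, 150°, 210°, 270°, 330°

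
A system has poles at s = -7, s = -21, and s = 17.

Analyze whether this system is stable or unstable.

Pole(s) at s = 17 are not in the left half-plane. System is unstable.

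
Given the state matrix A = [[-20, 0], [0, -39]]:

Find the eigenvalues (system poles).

For diagonal matrix, eigenvalues are diagonal entries: λ₁ = -20, λ₂ = -39.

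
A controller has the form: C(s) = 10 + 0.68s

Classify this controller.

This is a Proportional-Derivative (PD) controller.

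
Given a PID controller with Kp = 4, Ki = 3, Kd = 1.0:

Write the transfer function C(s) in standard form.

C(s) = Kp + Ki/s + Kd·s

Substituting values: C(s) = 4 + 3/s + 1.0s = (s² + 4s + 3)/s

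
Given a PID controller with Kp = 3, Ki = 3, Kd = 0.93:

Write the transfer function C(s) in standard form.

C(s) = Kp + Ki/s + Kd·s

Substituting values: C(s) = 3 + 3/s + 0.93s = (0.93s² + 3s + 3)/s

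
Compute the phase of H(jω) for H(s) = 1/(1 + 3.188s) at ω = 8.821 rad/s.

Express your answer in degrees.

Phase = -arctan(ωτ) = -arctan(8.821 × 3.188) = -88.0°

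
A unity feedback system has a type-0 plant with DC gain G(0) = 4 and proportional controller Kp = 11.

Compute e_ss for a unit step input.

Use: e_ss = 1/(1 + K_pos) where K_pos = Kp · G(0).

K_pos = Kp · G(0) = 11 × 4 = 44. e_ss = 1/(1 + 44) = 0.0222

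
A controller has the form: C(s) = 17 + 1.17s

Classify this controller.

This is a Proportional-Derivative (PD) controller.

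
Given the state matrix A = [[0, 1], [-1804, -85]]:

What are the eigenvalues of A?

det(A - λI) = λ² - (-85)λ + 1804 = (λ - (-44))(λ - (-41)). Eigenvalues: -44, -41.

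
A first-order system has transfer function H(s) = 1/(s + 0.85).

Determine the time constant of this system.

For H(s) = 1/(s + 1/τ), the pole is at -1/τ = -0.85, so τ = 1/0.85 = 1.1765 s.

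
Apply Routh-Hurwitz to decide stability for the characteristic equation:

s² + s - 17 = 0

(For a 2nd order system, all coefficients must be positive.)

Coefficients: 1, 1, -17. c=-17 not positive, so system is unstable.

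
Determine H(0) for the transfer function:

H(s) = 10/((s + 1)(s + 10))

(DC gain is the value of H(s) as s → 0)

DC gain = H(0) = 10/(1 × 10) = 10/10 = 1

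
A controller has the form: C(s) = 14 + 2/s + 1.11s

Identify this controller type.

This is a Proportional-Integral-Derivative (PID) controller.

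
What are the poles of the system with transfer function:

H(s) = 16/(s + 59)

Pole is where denominator = 0: s + 59 = 0, so s = -59.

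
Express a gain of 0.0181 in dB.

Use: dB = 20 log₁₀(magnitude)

dB = 20 log₁₀(0.0181) = -34.8 dB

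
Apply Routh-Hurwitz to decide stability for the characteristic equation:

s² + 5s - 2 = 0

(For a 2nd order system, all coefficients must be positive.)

Coefficients: 1, 5, -2. c=-2 not positive, so system is unstable.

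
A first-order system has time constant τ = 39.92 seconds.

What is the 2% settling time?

For first-order system, 2% settling time ≈ 4τ = 4 × 39.92 = 159.68 s.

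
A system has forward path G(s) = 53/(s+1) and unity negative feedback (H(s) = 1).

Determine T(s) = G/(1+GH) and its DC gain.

T(s) = G/(1+GH) = [53/(s+1)] / [1 + 53/(s+1)] = 53/(s+1+53) = 53/(s+54). DC gain = 53/54 = 0.9815.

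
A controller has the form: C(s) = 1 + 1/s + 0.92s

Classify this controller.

This is a Proportional-Integral-Derivative (PID) controller.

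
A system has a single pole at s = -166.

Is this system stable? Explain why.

Pole at s = -166 is in the left half-plane. Stable.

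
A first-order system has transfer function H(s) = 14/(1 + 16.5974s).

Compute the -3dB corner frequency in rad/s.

Corner frequency = 1/τ = 1/16.5974 = 0.06 rad/s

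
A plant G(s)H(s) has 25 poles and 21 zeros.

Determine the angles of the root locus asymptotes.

n - m = 25 - 21 = 4. Angles: θk = (2k + 1)·180°/4 = 45°, 135°, 225°, 315°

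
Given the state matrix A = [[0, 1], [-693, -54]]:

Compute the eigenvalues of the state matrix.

det(A - λI) = λ² - (-54)λ + 693 = (λ - (-21))(λ - (-33)). Eigenvalues: -21, -33.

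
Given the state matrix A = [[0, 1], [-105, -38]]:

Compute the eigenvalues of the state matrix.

det(A - λI) = λ² - (-38)λ + 105 = (λ - (-35))(λ - (-3)). Eigenvalues: -35, -3.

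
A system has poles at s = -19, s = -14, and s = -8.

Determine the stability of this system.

All poles are in the left half-plane. System is stable.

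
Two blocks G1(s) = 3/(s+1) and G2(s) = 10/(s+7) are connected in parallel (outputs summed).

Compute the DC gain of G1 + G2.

Parallel: G_eq = G1 + G2. DC gain = G1(0) + G2(0) = 3/1 + 10/7 = 3 + 1.4286 = 4.4286.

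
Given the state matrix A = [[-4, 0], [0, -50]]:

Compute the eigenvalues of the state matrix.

For diagonal matrix, eigenvalues are diagonal entries: λ₁ = -4, λ₂ = -50.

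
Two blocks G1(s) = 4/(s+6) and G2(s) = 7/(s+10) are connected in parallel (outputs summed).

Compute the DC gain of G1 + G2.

Parallel: G_eq = G1 + G2. DC gain = G1(0) + G2(0) = 4/6 + 7/10 = 0.6667 + 0.7 = 1.3667.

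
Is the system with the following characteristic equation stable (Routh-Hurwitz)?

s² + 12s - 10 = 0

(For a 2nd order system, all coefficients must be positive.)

Coefficients: 1, 12, -10. c=-10 not positive, so system is unstable.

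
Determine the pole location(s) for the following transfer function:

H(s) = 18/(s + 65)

Pole is where denominator = 0: s + 65 = 0, so s = -65.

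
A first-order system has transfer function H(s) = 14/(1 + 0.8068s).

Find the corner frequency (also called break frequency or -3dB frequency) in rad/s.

Corner frequency = 1/τ = 1/0.8068 = 1.239 rad/s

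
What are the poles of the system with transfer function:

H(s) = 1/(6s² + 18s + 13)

Discriminant = 18² - 4×6×13 = 324 - 312 = 12 > 0, so two distinct real poles. Using quadratic formula: s = (-18 ± √12)/(2×6) = (-18 ± √12)/12, with √12 ≈ 3.4641. s₁ ≈ -1.2113, s₂ ≈ -1.7887. Poles: s₁ = -1.2113, s₂ = -1.7887.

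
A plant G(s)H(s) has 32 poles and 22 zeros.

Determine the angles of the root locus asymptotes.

n - m = 32 - 22 = 10. Angles: θk = (2k + 1)·180°/10 = 18°, 54°, 90°, 126°, 162°, 198°, 234°, 270°, 306°, 342°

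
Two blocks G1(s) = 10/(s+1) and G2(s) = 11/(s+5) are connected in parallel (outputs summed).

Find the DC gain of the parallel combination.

Parallel: G_eq = G1 + G2. DC gain = G1(0) + G2(0) = 10/1 + 11/5 = 10 + 2.2 = 12.2.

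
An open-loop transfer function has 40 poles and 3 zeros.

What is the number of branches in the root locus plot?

Root locus has n branches where n = number of poles = 40.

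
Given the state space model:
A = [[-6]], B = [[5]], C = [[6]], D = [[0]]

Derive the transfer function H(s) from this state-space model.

(sI - A)⁻¹ = 1/(s + 6). H(s) = 6 × 5/(s + 6) + 0 = 30/(s + 6).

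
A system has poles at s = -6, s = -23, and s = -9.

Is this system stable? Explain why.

All poles are in the left half-plane. System is stable.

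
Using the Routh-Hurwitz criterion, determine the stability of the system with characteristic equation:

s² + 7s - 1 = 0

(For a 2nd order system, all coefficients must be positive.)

Coefficients: 1, 7, -1. c=-1 not positive, so system is unstable.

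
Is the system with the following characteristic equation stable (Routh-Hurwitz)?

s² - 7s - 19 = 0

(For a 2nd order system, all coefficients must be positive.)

Coefficients: 1, -7, -19. b=-7, c=-19 not positive, so system is unstable.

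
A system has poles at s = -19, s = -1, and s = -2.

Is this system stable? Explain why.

All poles are in the left half-plane. System is stable.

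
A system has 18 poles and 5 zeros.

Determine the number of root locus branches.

Root locus has n branches where n = number of poles = 18.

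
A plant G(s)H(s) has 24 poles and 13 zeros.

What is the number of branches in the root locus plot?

Root locus has n branches where n = number of poles = 24.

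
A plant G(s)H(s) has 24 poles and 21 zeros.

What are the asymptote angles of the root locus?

n - m = 24 - 21 = 3. Angles: θk = (2k + 1)·180°/3 = 60°, 180°, 300°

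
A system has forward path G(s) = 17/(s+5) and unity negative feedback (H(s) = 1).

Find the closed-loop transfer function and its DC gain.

T(s) = G/(1+GH) = [17/(s+5)] / [1 + 17/(s+5)] = 17/(s+5+17) = 17/(s+22). DC gain = 17/22 = 0.7727.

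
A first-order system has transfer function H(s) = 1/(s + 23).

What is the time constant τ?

For H(s) = 1/(s + 1/τ), the pole is at -1/τ = -23, so τ = 1/23 = 0.0435 s.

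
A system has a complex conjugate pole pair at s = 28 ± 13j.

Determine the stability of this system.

Real part of poles is 28 (> 0, right half-plane). Unstable.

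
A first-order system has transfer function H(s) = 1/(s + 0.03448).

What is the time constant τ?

For H(s) = 1/(s + 1/τ), the pole is at -1/τ = -0.03448, so τ = 1/0.03448 = 29 s.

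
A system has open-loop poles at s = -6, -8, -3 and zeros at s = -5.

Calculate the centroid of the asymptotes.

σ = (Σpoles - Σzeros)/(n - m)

σ = (Σpoles - Σzeros)/(n - m) = (-17 - (-5))/(3 - 1) = -12/2 = -6.0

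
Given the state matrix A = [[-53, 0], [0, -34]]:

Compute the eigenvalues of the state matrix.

For diagonal matrix, eigenvalues are diagonal entries: λ₁ = -53, λ₂ = -34.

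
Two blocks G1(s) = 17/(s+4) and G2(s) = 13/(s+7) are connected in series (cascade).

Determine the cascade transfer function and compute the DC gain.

Series: multiply transfer functions. G_eq = 17/(s+4) × 13/(s+7) = 221/((s+4)(s+7)). DC gain = 221/(4×7) = 7.8929.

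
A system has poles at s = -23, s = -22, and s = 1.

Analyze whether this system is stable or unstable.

Pole(s) at s = 1 are not in the left half-plane. System is unstable.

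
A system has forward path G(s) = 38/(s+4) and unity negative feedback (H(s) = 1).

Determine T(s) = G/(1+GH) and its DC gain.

T(s) = G/(1+GH) = [38/(s+4)] / [1 + 38/(s+4)] = 38/(s+4+38) = 38/(s+42). DC gain = 38/42 = 0.9048.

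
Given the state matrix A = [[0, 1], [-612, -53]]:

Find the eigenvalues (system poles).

det(A - λI) = λ² - (-53)λ + 612 = (λ - (-36))(λ - (-17)). Eigenvalues: -36, -17.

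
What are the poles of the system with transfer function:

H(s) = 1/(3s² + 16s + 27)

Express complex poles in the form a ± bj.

Discriminant = 16² - 4×3×27 = 256 - 324 = -68 < 0, so the poles are a complex conjugate pair s = (-16 ± j√68)/(2×3). Real part = -16/(2×3) = -16/6 ≈ -2.6667; imaginary part = ±√68/(2×3) ≈ 1.3744. Poles: s = -2.6667 ± 1.3744j.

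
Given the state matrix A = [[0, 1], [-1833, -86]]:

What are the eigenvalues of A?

det(A - λI) = λ² - (-86)λ + 1833 = (λ - (-39))(λ - (-47)). Eigenvalues: -39, -47.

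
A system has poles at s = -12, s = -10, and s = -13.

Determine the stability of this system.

All poles are in the left half-plane. System is stable.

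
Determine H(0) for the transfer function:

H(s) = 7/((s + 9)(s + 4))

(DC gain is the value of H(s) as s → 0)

DC gain = H(0) = 7/(9 × 4) = 7/36 = 0.1944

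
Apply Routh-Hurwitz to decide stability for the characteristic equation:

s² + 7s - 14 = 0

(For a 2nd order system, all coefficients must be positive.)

Coefficients: 1, 7, -14. c=-14 not positive, so system is unstable.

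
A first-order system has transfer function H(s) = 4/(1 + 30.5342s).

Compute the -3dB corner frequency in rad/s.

Corner frequency = 1/τ = 1/30.5342 = 0.033 rad/s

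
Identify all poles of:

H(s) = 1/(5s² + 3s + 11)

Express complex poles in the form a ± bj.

Discriminant = 3² - 4×5×11 = 9 - 220 = -211 < 0, so the poles are a complex conjugate pair s = (-3 ± j√211)/(2×5). Real part = -3/(2×5) = -3/10 = -0.3; imaginary part = ±√211/(2×5) ≈ 1.4526. Poles: s = -0.3 ± 1.4526j.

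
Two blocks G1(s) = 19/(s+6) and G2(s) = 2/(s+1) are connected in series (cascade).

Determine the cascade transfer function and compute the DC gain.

Series: multiply transfer functions. G_eq = 19/(s+6) × 2/(s+1) = 38/((s+6)(s+1)). DC gain = 38/(6×1) = 6.3333.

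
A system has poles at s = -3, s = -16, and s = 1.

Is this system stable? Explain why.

Pole(s) at s = 1 are not in the left half-plane. System is unstable.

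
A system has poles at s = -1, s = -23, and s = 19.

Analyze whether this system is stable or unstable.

Pole(s) at s = 19 are not in the left half-plane. System is unstable.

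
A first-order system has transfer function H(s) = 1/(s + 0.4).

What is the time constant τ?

For H(s) = 1/(s + 1/τ), the pole is at -1/τ = -0.4, so τ = 1/0.4 = 2.5 s.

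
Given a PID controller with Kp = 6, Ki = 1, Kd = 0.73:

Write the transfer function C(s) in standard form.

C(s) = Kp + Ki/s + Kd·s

Substituting values: C(s) = 6 + 1/s + 0.73s = (0.73s² + 6s + 1)/s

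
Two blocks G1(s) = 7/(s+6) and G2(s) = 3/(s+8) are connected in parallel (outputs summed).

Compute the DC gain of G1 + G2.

Parallel: G_eq = G1 + G2. DC gain = G1(0) + G2(0) = 7/6 + 3/8 = 1.1667 + 0.375 = 1.5417.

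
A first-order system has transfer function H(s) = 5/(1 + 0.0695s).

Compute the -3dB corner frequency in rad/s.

Corner frequency = 1/τ = 1/0.0695 = 14.388 rad/s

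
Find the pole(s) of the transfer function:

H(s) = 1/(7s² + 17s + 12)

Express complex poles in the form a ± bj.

Discriminant = 17² - 4×7×12 = 289 - 336 = -47 < 0, so the poles are a complex conjugate pair s = (-17 ± j√47)/(2×7). Real part = -17/(2×7) = -17/14 ≈ -1.2143; imaginary part = ±√47/(2×7) ≈ 0.4897. Poles: s = -1.2143 ± 0.4897j.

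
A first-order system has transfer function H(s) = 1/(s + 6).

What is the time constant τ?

For H(s) = 1/(s + 1/τ), the pole is at -1/τ = -6, so τ = 1/6 = 0.1667 s.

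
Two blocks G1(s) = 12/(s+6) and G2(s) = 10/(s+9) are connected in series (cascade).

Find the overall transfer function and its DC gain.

Series: multiply transfer functions. G_eq = 12/(s+6) × 10/(s+9) = 120/((s+6)(s+9)). DC gain = 120/(6×9) = 2.2222.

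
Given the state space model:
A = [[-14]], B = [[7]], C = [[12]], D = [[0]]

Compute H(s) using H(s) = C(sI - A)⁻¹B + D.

(sI - A)⁻¹ = 1/(s + 14). H(s) = 12 × 7/(s + 14) + 0 = 84/(s + 14).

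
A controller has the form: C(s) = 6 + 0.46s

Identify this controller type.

This is a Proportional-Derivative (PD) controller.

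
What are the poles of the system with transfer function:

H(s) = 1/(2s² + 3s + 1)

Discriminant = 3² - 4×2×1 = 9 - 8 = 1 > 0, so two distinct real poles. Using quadratic formula: s = (-3 ± √1)/(2×2) = (-3 ± √1)/4, with √1 = 1. s₁ = -2/4 = -0.5, s₂ = -4/4 = -1. Poles: s₁ = -0.5, s₂ = -1.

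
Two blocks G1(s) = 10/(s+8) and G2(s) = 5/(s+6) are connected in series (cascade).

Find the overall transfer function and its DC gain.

Series: multiply transfer functions. G_eq = 10/(s+8) × 5/(s+6) = 50/((s+8)(s+6)). DC gain = 50/(8×6) = 1.0417.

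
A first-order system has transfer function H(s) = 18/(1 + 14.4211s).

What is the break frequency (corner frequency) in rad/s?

Corner frequency = 1/τ = 1/14.4211 = 0.069 rad/s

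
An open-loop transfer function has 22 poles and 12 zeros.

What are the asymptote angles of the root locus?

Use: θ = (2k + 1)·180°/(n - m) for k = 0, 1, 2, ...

n - m = 22 - 12 = 10. Angles: θk = (2k + 1)·180°/10 = 18°, 54°, 90°, 126°, 162°, 198°, 234°, 270°, 306°, 342°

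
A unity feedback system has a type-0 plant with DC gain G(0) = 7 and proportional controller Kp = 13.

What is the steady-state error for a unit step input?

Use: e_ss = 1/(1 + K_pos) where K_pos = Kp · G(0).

K_pos = Kp · G(0) = 13 × 7 = 91. e_ss = 1/(1 + 91) = 0.0109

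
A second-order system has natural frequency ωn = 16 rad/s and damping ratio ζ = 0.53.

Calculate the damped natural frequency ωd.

ωd = ωn√(1 - ζ²) = 16√(1 - 0.53²) = 13.57 rad/s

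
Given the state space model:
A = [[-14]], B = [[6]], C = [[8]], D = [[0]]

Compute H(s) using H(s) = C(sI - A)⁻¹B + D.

(sI - A)⁻¹ = 1/(s + 14). H(s) = 8 × 6/(s + 14) + 0 = 48/(s + 14).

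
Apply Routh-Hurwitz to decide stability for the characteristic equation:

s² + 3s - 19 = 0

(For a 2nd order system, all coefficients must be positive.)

Coefficients: 1, 3, -19. c=-19 not positive, so system is unstable.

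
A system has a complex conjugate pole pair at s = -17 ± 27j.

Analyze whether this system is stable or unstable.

Real part of poles is -17 (< 0, left half-plane). Stable.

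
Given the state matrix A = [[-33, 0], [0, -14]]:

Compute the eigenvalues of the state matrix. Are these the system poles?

For diagonal matrix, eigenvalues are diagonal entries: λ₁ = -33, λ₂ = -14. Eigenvalues of A = system poles.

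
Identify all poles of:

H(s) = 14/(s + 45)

Pole is where denominator = 0: s + 45 = 0, so s = -45.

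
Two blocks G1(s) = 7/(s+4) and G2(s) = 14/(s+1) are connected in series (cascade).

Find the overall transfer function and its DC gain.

Series: multiply transfer functions. G_eq = 7/(s+4) × 14/(s+1) = 98/((s+4)(s+1)). DC gain = 98/(4×1) = 24.5.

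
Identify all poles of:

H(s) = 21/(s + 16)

Pole is where denominator = 0: s + 16 = 0, so s = -16.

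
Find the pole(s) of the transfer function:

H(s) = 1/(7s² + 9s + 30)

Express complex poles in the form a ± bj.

Discriminant = 9² - 4×7×30 = 81 - 840 = -759 < 0, so the poles are a complex conjugate pair s = (-9 ± j√759)/(2×7). Real part = -9/(2×7) = -9/14 ≈ -0.6429; imaginary part = ±√759/(2×7) ≈ 1.9679. Poles: s = -0.6429 ± 1.9679j.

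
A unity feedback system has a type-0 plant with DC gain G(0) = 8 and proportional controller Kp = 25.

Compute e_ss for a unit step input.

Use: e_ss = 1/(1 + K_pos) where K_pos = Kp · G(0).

K_pos = Kp · G(0) = 25 × 8 = 200. e_ss = 1/(1 + 200) = 0.0050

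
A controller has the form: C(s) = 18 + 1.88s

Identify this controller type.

This is a Proportional-Derivative (PD) controller.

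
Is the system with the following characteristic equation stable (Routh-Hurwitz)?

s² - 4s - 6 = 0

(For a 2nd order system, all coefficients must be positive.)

Coefficients: 1, -4, -6. b=-4, c=-6 not positive, so system is unstable.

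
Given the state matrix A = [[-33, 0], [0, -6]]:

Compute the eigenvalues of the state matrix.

For diagonal matrix, eigenvalues are diagonal entries: λ₁ = -33, λ₂ = -6.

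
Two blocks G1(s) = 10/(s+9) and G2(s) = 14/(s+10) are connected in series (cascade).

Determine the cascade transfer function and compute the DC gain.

Series: multiply transfer functions. G_eq = 10/(s+9) × 14/(s+10) = 140/((s+9)(s+10)). DC gain = 140/(9×10) = 1.5556.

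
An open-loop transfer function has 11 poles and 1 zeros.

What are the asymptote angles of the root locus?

n - m = 11 - 1 = 10. Angles: θk = (2k + 1)·180°/10 = 18°, 54°, 90°, 126°, 162°, 198°, 234°, 270°, 306°, 342°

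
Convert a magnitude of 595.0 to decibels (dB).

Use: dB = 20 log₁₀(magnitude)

dB = 20 log₁₀(595.0) = 55.5 dB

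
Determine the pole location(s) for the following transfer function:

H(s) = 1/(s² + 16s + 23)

Discriminant = 16² - 4×1×23 = 256 - 92 = 164 > 0, so two distinct real poles. Using quadratic formula: s = (-16 ± √164)/(2×1) = (-16 ± √164)/2, with √164 ≈ 12.8062. s₁ ≈ -1.5969, s₂ ≈ -14.4031. Poles: s₁ = -1.5969, s₂ = -14.4031.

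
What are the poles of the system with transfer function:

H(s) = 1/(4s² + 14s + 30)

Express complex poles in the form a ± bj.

Discriminant = 14² - 4×4×30 = 196 - 480 = -284 < 0, so the poles are a complex conjugate pair s = (-14 ± j√284)/(2×4). Real part = -14/(2×4) = -14/8 = -1.75; imaginary part = ±√284/(2×4) ≈ 2.1065. Poles: s = -1.75 ± 2.1065j.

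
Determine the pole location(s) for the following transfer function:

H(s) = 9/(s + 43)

Pole is where denominator = 0: s + 43 = 0, so s = -43.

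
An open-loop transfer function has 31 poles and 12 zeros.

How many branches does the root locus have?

Root locus has n branches where n = number of poles = 31.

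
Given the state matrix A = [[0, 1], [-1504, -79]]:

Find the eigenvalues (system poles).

det(A - λI) = λ² - (-79)λ + 1504 = (λ - (-47))(λ - (-32)). Eigenvalues: -47, -32.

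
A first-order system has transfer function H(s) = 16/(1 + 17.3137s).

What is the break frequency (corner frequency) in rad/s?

Corner frequency = 1/τ = 1/17.3137 = 0.058 rad/s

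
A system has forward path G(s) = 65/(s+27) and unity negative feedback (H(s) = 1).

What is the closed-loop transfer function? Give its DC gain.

T(s) = G/(1+GH) = [65/(s+27)] / [1 + 65/(s+27)] = 65/(s+27+65) = 65/(s+92). DC gain = 65/92 = 0.7065.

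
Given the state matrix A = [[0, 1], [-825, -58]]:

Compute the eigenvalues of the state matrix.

det(A - λI) = λ² - (-58)λ + 825 = (λ - (-33))(λ - (-25)). Eigenvalues: -33, -25.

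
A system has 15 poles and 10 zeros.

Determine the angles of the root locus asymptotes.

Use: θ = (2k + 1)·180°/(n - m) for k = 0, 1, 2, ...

n - m = 15 - 10 = 5. Angles: θk = (2k + 1)·180°/5 = 36°, 108°, 180°, 252°, 324°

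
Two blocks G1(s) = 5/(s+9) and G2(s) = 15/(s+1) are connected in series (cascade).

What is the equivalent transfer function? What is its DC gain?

Series: multiply transfer functions. G_eq = 5/(s+9) × 15/(s+1) = 75/((s+9)(s+1)). DC gain = 75/(9×1) = 8.3333.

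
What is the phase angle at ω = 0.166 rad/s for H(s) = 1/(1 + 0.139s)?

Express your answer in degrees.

Phase = -arctan(ωτ) = -arctan(0.166 × 0.139) = -1.3°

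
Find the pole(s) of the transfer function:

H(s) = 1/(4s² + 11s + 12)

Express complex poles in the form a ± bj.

Discriminant = 11² - 4×4×12 = 121 - 192 = -71 < 0, so the poles are a complex conjugate pair s = (-11 ± j√71)/(2×4). Real part = -11/(2×4) = -11/8 = -1.375; imaginary part = ±√71/(2×4) ≈ 1.0533. Poles: s = -1.375 ± 1.0533j.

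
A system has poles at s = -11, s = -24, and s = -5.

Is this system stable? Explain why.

All poles are in the left half-plane. System is stable.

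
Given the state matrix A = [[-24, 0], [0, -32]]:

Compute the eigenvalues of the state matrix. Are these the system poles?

For diagonal matrix, eigenvalues are diagonal entries: λ₁ = -24, λ₂ = -32. Eigenvalues of A = system poles.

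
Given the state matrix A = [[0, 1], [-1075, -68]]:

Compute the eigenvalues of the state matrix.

det(A - λI) = λ² - (-68)λ + 1075 = (λ - (-25))(λ - (-43)). Eigenvalues: -25, -43.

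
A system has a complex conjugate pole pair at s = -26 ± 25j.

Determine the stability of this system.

Real part of poles is -26 (< 0, left half-plane). Stable.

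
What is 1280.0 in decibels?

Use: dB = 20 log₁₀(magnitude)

dB = 20 log₁₀(1280.0) = 62.1 dB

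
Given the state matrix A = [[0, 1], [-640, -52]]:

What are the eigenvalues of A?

det(A - λI) = λ² - (-52)λ + 640 = (λ - (-32))(λ - (-20)). Eigenvalues: -32, -20.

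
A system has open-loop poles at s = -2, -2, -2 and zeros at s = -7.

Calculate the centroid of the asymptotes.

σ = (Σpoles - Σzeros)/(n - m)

σ = (Σpoles - Σzeros)/(n - m) = (-6 - (-7))/(3 - 1) = 1/2 = 0.5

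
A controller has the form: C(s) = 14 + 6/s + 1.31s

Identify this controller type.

This is a Proportional-Integral-Derivative (PID) controller.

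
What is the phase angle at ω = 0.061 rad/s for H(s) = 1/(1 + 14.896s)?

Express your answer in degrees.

Phase = -arctan(ωτ) = -arctan(0.061 × 14.896) = -42.3°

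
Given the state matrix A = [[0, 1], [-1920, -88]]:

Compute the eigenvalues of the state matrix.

det(A - λI) = λ² - (-88)λ + 1920 = (λ - (-40))(λ - (-48)). Eigenvalues: -40, -48.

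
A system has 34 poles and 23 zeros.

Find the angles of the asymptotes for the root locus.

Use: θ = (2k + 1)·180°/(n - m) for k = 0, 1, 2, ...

n - m = 34 - 23 = 11. Angles: θk = (2k + 1)·180°/11 = 16.36°, 49.09°, 81.82°, 114.55°, 147.27°, 180°, 212.73°, 245.45°, 278.18°, 310.91°, 343.64°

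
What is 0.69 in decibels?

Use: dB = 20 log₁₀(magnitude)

dB = 20 log₁₀(0.69) = -3.2 dB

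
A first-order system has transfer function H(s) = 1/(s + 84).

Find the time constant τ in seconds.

For H(s) = 1/(s + 1/τ), the pole is at -1/τ = -84, so τ = 1/84 = 0.0119 s.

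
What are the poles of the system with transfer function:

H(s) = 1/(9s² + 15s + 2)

Discriminant = 15² - 4×9×2 = 225 - 72 = 153 > 0, so two distinct real poles. Using quadratic formula: s = (-15 ± √153)/(2×9) = (-15 ± √153)/18, with √153 ≈ 12.3693. s₁ ≈ -0.1461, s₂ ≈ -1.5205. Poles: s₁ = -0.1461, s₂ = -1.5205.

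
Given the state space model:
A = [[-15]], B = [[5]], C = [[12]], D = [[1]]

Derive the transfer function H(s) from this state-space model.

(sI - A)⁻¹ = 1/(s + 15). H(s) = 12×5/(s + 15) + 1 = (s + 75)/(s + 15).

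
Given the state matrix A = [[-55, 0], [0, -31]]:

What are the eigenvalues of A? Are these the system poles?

For diagonal matrix, eigenvalues are diagonal entries: λ₁ = -55, λ₂ = -31. Eigenvalues of A = system poles.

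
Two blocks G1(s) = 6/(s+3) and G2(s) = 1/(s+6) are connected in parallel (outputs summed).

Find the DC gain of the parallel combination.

Parallel: G_eq = G1 + G2. DC gain = G1(0) + G2(0) = 6/3 + 1/6 = 2 + 0.1667 = 2.1667.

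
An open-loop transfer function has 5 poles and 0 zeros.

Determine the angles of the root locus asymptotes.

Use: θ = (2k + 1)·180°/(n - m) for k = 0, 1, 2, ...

n - m = 5 - 0 = 5. Angles: θk = (2k + 1)·180°/5 = 36°, 108°, 180°, 252°, 324°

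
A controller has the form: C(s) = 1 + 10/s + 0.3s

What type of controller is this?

This is a Proportional-Integral-Derivative (PID) controller.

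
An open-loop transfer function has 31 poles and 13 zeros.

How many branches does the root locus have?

Root locus has n branches where n = number of poles = 31.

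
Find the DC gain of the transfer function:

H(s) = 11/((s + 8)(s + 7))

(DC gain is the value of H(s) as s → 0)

DC gain = H(0) = 11/(8 × 7) = 11/56 = 0.1964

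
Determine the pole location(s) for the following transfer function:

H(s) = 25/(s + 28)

Pole is where denominator = 0: s + 28 = 0, so s = -28.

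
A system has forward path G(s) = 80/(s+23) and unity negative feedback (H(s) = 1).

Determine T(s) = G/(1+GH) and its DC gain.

T(s) = G/(1+GH) = [80/(s+23)] / [1 + 80/(s+23)] = 80/(s+23+80) = 80/(s+103). DC gain = 80/103 = 0.7767.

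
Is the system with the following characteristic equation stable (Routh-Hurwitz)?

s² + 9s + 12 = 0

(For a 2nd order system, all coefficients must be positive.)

Coefficients: 1, 9, 12. All positive, so system is stable.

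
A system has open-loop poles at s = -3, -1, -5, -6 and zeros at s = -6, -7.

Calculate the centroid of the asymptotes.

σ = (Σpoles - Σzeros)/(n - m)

σ = (Σpoles - Σzeros)/(n - m) = (-15 - (-13))/(4 - 2) = -2/2 = -1.0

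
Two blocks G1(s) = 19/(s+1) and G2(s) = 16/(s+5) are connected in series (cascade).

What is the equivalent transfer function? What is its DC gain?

Series: multiply transfer functions. G_eq = 19/(s+1) × 16/(s+5) = 304/((s+1)(s+5)). DC gain = 304/(1×5) = 60.8.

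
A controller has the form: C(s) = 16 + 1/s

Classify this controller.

This is a Proportional-Integral (PI) controller.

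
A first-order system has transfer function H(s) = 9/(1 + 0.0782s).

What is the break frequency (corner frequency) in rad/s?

Corner frequency = 1/τ = 1/0.0782 = 12.788 rad/s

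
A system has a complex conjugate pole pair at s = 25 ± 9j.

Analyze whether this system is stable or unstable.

Real part of poles is 25 (> 0, right half-plane). Unstable.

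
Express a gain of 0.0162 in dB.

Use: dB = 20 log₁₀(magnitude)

dB = 20 log₁₀(0.0162) = -35.8 dB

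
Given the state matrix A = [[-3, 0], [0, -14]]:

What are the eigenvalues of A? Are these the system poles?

For diagonal matrix, eigenvalues are diagonal entries: λ₁ = -3, λ₂ = -14. Eigenvalues of A = system poles.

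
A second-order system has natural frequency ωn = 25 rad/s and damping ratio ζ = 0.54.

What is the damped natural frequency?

ωd = ωn√(1 - ζ²) = 25√(1 - 0.54²) = 21.04 rad/s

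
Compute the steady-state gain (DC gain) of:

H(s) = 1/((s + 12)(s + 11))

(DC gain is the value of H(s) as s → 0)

DC gain = H(0) = 1/(12 × 11) = 1/132 = 0.0076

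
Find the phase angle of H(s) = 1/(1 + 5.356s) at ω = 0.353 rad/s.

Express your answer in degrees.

Phase = -arctan(ωτ) = -arctan(0.353 × 5.356) = -62.1°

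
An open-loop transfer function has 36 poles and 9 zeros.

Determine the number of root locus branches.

Root locus has n branches where n = number of poles = 36.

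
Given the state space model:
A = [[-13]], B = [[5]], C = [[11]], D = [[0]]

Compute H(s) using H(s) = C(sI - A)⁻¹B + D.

(sI - A)⁻¹ = 1/(s + 13). H(s) = 11 × 5/(s + 13) + 0 = 55/(s + 13).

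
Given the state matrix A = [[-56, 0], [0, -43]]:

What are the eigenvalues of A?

For diagonal matrix, eigenvalues are diagonal entries: λ₁ = -56, λ₂ = -43.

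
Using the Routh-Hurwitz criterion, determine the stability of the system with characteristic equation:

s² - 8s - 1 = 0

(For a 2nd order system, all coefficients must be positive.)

Coefficients: 1, -8, -1. b=-8, c=-1 not positive, so system is unstable.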